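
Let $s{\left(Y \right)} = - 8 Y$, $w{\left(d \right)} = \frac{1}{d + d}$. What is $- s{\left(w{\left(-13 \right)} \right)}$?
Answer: $- \frac{4}{13} \approx -0.30769$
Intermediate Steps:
$w{\left(d \right)} = \frac{1}{2 d}$
$- s{\left(w{\left(-13 \right)} \right)} = - \left(-8\right) \frac{1}{2 \left(-13\right)} = - \left(-8\right) \frac{1}{2} \left(- \frac{1}{13}\right) = - \frac{\left(-8\right) \left(-1\right)}{26} = \left(-1\right) \frac{4}{13} = - \frac{4}{13}$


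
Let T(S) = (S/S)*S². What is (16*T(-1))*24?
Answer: 384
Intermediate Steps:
T(S) = S² (T(S) = 1*S² = S²)
(16*T(-1))*24 = (16*(-1)²)*24 = (16*1)*24 = 16*24 = 384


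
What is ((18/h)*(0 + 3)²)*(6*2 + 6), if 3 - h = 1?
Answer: 1458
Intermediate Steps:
h = 2 (h = 3 - 1*1 = 3 - 1 = 2)
((18/h)*(0 + 3)²)*(6*2 + 6) = ((18/2)*(0 + 3)²)*(6*2 + 6) = ((18*(½))*3²)*(12 + 6) = (9*9)*18 = 81*18 = 1458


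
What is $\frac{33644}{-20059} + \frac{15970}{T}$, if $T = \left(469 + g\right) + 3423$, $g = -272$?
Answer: $\frac{1527315}{558566} \approx 2.7343$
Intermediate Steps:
$T = 3620$ ($T = \left(469 - 272\right) + 3423 = 197 + 3423 = 3620$)
$\frac{33644}{-20059} + \frac{15970}{T} = \frac{33644}{-20059} + \frac{15970}{3620} = 33644 \left(- \frac{1}{20059}\right) + 15970 \cdot \frac{1}{3620} = - \frac{2588}{1543} + \frac{1597}{362} = \frac{1527315}{558566}$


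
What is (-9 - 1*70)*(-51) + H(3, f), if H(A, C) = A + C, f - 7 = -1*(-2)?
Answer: 4041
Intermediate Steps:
f = 9 (f = 7 - 1*(-2) = 7 + 2 = 9)
(-9 - 1*70)*(-51) + H(3, f) = (-9 - 1*70)*(-51) + (3 + 9) = (-9 - 70)*(-51) + 12 = -79*(-51) + 12 = 4029 + 12 = 4041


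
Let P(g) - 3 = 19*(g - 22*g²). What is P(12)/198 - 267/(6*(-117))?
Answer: -35387/117 ≈ -302.45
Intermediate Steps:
P(g) = 3 - 418*g² + 19*g (P(g) = 3 + 19*(g - 22*g²) = 3 + (-418*g² + 19*g) = 3 - 418*g² + 19*g)
P(12)/198 - 267/(6*(-117)) = (3 - 418*12² + 19*12)/198 - 267/(6*(-117)) = (3 - 418*144 + 228)*(1/198) - 267/(-702) = (3 - 60192 + 228)*(1/198) - 267*(-1/702) = -59961*1/198 + 89/234 = -1817/6 + 89/234 = -35387/117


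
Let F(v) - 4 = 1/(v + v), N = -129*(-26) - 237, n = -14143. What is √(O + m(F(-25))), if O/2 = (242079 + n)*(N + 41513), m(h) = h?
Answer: √2034556736398/10 ≈ 1.4264e+5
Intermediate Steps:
N = 3117 (N = 3354 - 237 = 3117)
F(v) = 4 + 1/(2*v) (F(v) = 4 + 1/(v + v) = 4 + 1/(2*v))
O = 20345567360 (O = 2*((242079 - 14143)*(3117 + 41513)) = 2*(227936*44630) = 2*10172783680 = 20345567360)
√(O + m(F(-25))) = √(20345567360 + (4 + (½)/(-25))) = √(20345567360 + (4 + (½)*(-1/25))) = √(20345567360 + (4 - 1/50)) = √(20345567360 + 199/50) = √(1017278368199/50) = √2034556736398/10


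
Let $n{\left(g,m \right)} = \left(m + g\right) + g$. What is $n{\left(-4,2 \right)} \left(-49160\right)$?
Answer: $294960$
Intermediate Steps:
$n{\left(g,m \right)} = m + 2 g$ ($n{\left(g,m \right)} = \left(g + m\right) + g = m + 2 g$)
$n{\left(-4,2 \right)} \left(-49160\right) = \left(2 + 2 \left(-4\right)\right) \left(-49160\right) = \left(2 - 8\right) \left(-49160\right) = \left(-6\right) \left(-49160\right) = 294960$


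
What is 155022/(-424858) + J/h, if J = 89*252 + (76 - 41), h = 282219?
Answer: -349046618/1223499999 ≈ -0.28529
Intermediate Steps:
J = 22463 (J = 22428 + 35 = 22463)
155022/(-424858) + J/h = 155022/(-424858) + 22463/282219 = 155022*(-1/424858) + 22463*(1/282219) = -11073/30347 + 3209/40317 = -349046618/1223499999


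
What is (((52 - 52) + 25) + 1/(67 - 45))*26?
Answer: 7163/11 ≈ 651.18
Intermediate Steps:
(((52 - 52) + 25) + 1/(67 - 45))*26 = ((0 + 25) + 1/22)*26 = (25 + 1/22)*26 = (551/22)*26 = 7163/11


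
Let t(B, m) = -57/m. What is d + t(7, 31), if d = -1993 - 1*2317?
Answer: -133667/31 ≈ -4311.8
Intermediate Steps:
d = -4310 (d = -1993 - 2317 = -4310)
d + t(7, 31) = -4310 - 57/31 = -133667/31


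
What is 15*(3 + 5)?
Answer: 120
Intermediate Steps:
15*(3 + 5) = 15*8 = 120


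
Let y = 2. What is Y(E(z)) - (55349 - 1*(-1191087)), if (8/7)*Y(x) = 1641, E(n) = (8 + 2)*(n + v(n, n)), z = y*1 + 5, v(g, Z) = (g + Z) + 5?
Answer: -9960001/8 ≈ -1.2450e+6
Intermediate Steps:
v(g, Z) = 5 + Z + g (v(g, Z) = (Z + g) + 5 = 5 + Z + g)
z = 7 (z = 2*1 + 5 = 2 + 5 = 7)
E(n) = 50 + 30*n (E(n) = (8 + 2)*(n + (5 + n + n)) = 10*(n + (5 + 2*n)) = 10*(5 + 3*n) = 50 + 30*n)
Y(x) = 11487/8 (Y(x) = (7/8)*1641 = 11487/8)
Y(E(z)) - (55349 - 1*(-1191087)) = 11487/8 - (55349 - 1*(-1191087)) = 11487/8 - (55349 + 1191087) = 11487/8 - 1*1246436 = 11487/8 - 1246436 = -9960001/8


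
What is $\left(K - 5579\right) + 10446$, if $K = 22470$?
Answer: $27337$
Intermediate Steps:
$\left(K - 5579\right) + 10446 = \left(22470 - 5579\right) + 10446 = 16891 + 10446 = 27337$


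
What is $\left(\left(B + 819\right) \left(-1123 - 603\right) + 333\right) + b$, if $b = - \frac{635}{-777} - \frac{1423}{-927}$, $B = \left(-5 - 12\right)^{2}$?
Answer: $- \frac{459075258203}{240093} \approx -1.9121 \cdot 10^{6}$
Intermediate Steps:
$B = 289$ ($B = \left(-17\right)^{2} = 289$)
$b = \frac{564772}{240093}$ ($b = \left(-635\right) \left(- \frac{1}{777}\right) - - \frac{1423}{927} = \frac{635}{777} + \frac{1423}{927} = \frac{564772}{240093} \approx 2.3523$)
$\left(\left(B + 819\right) \left(-1123 - 603\right) + 333\right) + b = \left(\left(289 + 819\right) \left(-1123 - 603\right) + 333\right) + \frac{564772}{240093} = \left(1108 \left(-1726\right) + 333\right) + \frac{564772}{240093} = \left(-1912408 + 333\right) + \frac{564772}{240093} = -1912075 + \frac{564772}{240093} = - \frac{459075258203}{240093}$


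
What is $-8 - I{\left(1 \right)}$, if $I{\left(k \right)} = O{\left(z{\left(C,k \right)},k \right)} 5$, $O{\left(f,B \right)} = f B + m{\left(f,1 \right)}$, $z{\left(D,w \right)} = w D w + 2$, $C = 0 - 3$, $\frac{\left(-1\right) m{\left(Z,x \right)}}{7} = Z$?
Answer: $-38$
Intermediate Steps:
$m{\left(Z,x \right)} = - 7 Z$
$C = -3$
$z{\left(D,w \right)} = 2 + D w^{2}$ ($z{\left(D,w \right)} = D w w + 2 = D w^{2} + 2 = 2 + D w^{2}$)
$O{\left(f,B \right)} = - 7 f + B f$ ($O{\left(f,B \right)} = f B - 7 f = B f - 7 f = - 7 f + B f$)
$I{\left(k \right)} = 5 \left(-7 + k\right) \left(2 - 3 k^{2}\right)$ ($I{\left(k \right)} = \left(2 - 3 k^{2}\right) \left(-7 + k\right) 5 = \left(-7 + k\right) \left(2 - 3 k^{2}\right) 5 = 5 \left(-7 + k\right) \left(2 - 3 k^{2}\right)$)
$-8 - I{\left(1 \right)} = -8 - \left(-70 - 15 \cdot 1^{3} + 10 \cdot 1 + 105 \cdot 1^{2}\right) = -8 - \left(-70 - 15 + 10 + 105 \cdot 1\right) = -8 - \left(-70 - 15 + 10 + 105\right) = -8 - 30 = -38$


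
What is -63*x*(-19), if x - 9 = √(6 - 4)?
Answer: 10773 + 1197*√2 ≈ 12466.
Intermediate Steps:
x = 9 + √2 (x = 9 + √(6 - 4) = 9 + √2 ≈ 10.414)
-63*x*(-19) = -63*(9 + √2)*(-19) = -21*(27 + 3*√2)*(-19) = (-567 - 63*√2)*(-19) = 10773 + 1197*√2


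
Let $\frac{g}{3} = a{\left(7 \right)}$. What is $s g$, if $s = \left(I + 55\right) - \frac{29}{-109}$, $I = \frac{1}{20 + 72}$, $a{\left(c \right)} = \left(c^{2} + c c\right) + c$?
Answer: $\frac{174609855}{10028} \approx 17412.0$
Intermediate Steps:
$a{\left(c \right)} = c + 2 c^{2}$ ($a{\left(c \right)} = \left(c^{2} + c^{2}\right) + c = 2 c^{2} + c = c + 2 c^{2}$)
$I = \frac{1}{92} \approx 0.01087$
$g = 315$ ($g = 3 \cdot 7 \left(1 + 2 \cdot 7\right) = 3 \cdot 7 \left(1 + 14\right) = 3 \cdot 7 \cdot 15 = 3 \cdot 105 = 315$)
$s = \frac{554317}{10028}$ ($s = \left(\frac{1}{92} + 55\right) - \frac{29}{-109} = \frac{5061}{92} - - \frac{29}{109} = \frac{5061}{92} + \frac{29}{109} = \frac{554317}{10028} \approx 55.277$)
$s g = \frac{554317}{10028} \cdot 315 = \frac{174609855}{10028}$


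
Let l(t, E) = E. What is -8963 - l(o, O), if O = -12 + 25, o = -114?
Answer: -8976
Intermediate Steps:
O = 13
-8963 - l(o, O) = -8963 - 1*13 = -8963 - 13 = -8976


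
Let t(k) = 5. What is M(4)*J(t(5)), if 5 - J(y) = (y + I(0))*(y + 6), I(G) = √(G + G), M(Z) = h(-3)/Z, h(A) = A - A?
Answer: 0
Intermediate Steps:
h(A) = 0
M(Z) = 0 (M(Z) = 0/Z = 0)
I(G) = √2*√G (I(G) = √(2*G) = √2*√G)
J(y) = 5 - y*(6 + y) (J(y) = 5 - (y + √2*√0)*(y + 6) = 5 - (y + √2*0)*(6 + y) = 5 - (y + 0)*(6 + y) = 5 - y*(6 + y))
M(4)*J(t(5)) = 0*(5 - 1*5² - 6*5) = 0*(5 - 1*25 - 30) = 0*(5 - 25 - 30) = 0*(-50) = 0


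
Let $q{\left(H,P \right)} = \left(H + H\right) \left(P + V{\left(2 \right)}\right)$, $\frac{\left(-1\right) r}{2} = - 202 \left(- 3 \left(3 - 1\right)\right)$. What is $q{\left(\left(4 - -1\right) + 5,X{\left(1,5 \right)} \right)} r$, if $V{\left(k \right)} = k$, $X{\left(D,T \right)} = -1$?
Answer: $-48480$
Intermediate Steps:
$r = -2424$ ($r = - 2 \left(- 202 \left(- 3 \left(3 - 1\right)\right)\right) = - 2 \left(- 202 \left(\left(-3\right) 2\right)\right) = - 2 \left(\left(-202\right) \left(-6\right)\right) = \left(-2\right) 1212 = -2424$)
$q{\left(H,P \right)} = 2 H \left(2 + P\right)$ ($q{\left(H,P \right)} = \left(H + H\right) \left(P + 2\right) = 2 H \left(2 + P\right)$)
$q{\left(\left(4 - -1\right) + 5,X{\left(1,5 \right)} \right)} r = 2 \left(\left(4 - -1\right) + 5\right) \left(2 - 1\right) \left(-2424\right) = 2 \left(\left(4 + 1\right) + 5\right) 1 \left(-2424\right) = 2 \left(5 + 5\right) 1 \left(-2424\right) = 2 \cdot 10 \cdot 1 \left(-2424\right) = 20 \left(-2424\right) = -48480$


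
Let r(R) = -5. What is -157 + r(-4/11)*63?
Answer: -472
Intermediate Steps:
-157 + r(-4/11)*63 = -157 - 5*63 = -157 - 315 = -472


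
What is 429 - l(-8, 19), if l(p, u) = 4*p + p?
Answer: 469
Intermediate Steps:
l(p, u) = 5*p
429 - l(-8, 19) = 429 - 5*(-8) = 429 - 1*(-40) = 429 + 40 = 469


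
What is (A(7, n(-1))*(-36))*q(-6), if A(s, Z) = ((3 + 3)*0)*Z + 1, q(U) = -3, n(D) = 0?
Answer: 108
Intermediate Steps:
A(s, Z) = 1 (A(s, Z) = (6*0)*Z + 1 = 0*Z + 1 = 0 + 1 = 1)
(A(7, n(-1))*(-36))*q(-6) = (1*(-36))*(-3) = -36*(-3) = 108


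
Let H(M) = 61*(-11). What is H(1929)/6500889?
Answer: -671/6500889 ≈ -0.00010322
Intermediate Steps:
H(M) = -671
H(1929)/6500889 = -671/6500889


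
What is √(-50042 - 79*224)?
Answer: I*√67738 ≈ 260.27*I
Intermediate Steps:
√(-50042 - 79*224) = √(-50042 - 17696) = √(-67738) = I*√67738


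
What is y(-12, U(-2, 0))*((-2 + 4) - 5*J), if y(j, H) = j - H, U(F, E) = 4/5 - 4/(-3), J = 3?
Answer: 2756/15 ≈ 183.73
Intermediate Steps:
U(F, E) = 32/15 (U(F, E) = 4*(⅕) - 4*(-⅓) = ⅘ + 4/3 = 32/15)
y(-12, U(-2, 0))*((-2 + 4) - 5*J) = (-12 - 1*32/15)*((-2 + 4) - 5*3) = (-12 - 32/15)*(2 - 15) = -212/15*(-13) = 2756/15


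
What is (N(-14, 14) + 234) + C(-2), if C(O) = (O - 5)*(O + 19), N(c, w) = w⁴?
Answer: 38531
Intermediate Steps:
C(O) = (-5 + O)*(19 + O)
(N(-14, 14) + 234) + C(-2) = (14⁴ + 234) + (-95 + (-2)² + 14*(-2)) = (38416 + 234) + (-95 + 4 - 28) = 38650 - 119 = 38531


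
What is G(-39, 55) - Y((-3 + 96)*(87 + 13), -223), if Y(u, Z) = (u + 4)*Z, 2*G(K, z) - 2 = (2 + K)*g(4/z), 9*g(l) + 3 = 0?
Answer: 12448795/6 ≈ 2.0748e+6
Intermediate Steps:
g(l) = -1/3 (g(l) = -1/3 + (1/9)*0 = -1/3 + 0 = -1/3)
G(K, z) = 2/3 - K/6 (G(K, z) = 1 + ((2 + K)*(-1/3))/2 = 1 + (-2/3 - K/3)/2 = 1 + (-1/3 - K/6) = 2/3 - K/6)
Y(u, Z) = Z*(4 + u) (Y(u, Z) = (4 + u)*Z = Z*(4 + u))
G(-39, 55) - Y((-3 + 96)*(87 + 13), -223) = (2/3 - 1/6*(-39)) - (-223)*(4 + (-3 + 96)*(87 + 13)) = (2/3 + 13/2) - (-223)*(4 + 93*100) = 43/6 - (-223)*(4 + 9300) = 43/6 - (-223)*9304 = 43/6 - 1*(-2074792) = 43/6 + 2074792 = 12448795/6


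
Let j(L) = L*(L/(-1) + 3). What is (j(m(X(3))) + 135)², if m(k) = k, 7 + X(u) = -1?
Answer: 2209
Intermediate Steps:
X(u) = -8 (X(u) = -7 - 1 = -8)
j(L) = L*(3 - L) (j(L) = L*(L*(-1) + 3) = L*(-L + 3) = L*(3 - L))
(j(m(X(3))) + 135)² = (-8*(3 - 1*(-8)) + 135)² = (-8*(3 + 8) + 135)² = (-8*11 + 135)² = (-88 + 135)² = 47² = 2209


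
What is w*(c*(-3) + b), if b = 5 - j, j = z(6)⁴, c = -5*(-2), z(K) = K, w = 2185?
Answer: -2886385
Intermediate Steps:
c = 10
j = 1296 (j = 6⁴ = 1296)
b = -1291 (b = 5 - 1*1296 = 5 - 1296 = -1291)
w*(c*(-3) + b) = 2185*(10*(-3) - 1291) = 2185*(-30 - 1291) = 2185*(-1321) = -2886385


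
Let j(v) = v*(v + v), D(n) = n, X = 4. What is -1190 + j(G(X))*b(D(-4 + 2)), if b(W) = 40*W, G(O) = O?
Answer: -3750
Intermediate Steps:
j(v) = 2*v² (j(v) = v*(2*v) = 2*v²)
-1190 + j(G(X))*b(D(-4 + 2)) = -1190 + (2*4²)*(40*(-4 + 2)) = -1190 + (2*16)*(40*(-2)) = -1190 + 32*(-80) = -1190 - 2560 = -3750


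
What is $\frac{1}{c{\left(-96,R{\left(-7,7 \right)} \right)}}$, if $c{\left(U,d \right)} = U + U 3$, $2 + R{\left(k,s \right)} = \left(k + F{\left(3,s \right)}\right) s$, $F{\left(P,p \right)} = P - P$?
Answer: $- \frac{1}{384} \approx -0.0026042$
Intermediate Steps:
$F{\left(P,p \right)} = 0$
$R{\left(k,s \right)} = -2 + k s$ ($R{\left(k,s \right)} = -2 + \left(k + 0\right) s = -2 + k s$)
$c{\left(U,d \right)} = 4 U$ ($c{\left(U,d \right)} = U + 3 U = 4 U$)
$\frac{1}{c{\left(-96,R{\left(-7,7 \right)} \right)}} = \frac{1}{4 \left(-96\right)} = \frac{1}{-384} = - \frac{1}{384}$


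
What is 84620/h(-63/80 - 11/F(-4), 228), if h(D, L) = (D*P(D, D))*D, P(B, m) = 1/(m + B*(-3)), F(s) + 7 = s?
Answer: -13539200/17 ≈ -7.9642e+5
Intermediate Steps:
F(s) = -7 + s
P(B, m) = 1/(m - 3*B)
h(D, L) = -D/2 (h(D, L) = (D/(D - 3*D))*D = (D/((-2*D)))*D = (D*(-1/(2*D)))*D = -D/2)
84620/h(-63/80 - 11/F(-4), 228) = 84620/((-(-63/80 - 11/(-7 - 4))/2)) = 84620/((-(-63*1/80 - 11/(-11))/2)) = 84620/((-(-63/80 - 11*(-1/11))/2)) = 84620/((-(-63/80 + 1)/2)) = 84620/((-1/2*17/80)) = 84620/(-17/160) = 84620*(-160/17) = -13539200/17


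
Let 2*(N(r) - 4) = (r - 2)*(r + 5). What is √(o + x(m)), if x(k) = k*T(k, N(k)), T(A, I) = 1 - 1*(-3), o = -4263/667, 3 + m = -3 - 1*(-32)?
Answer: √51635/23 ≈ 9.8797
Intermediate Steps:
N(r) = 4 + (-2 + r)*(5 + r)/2 (N(r) = 4 + ((r - 2)*(r + 5))/2 = 4 + ((-2 + r)*(5 + r))/2 = 4 + (-2 + r)*(5 + r)/2)
m = 26 (m = -3 + (-3 - 1*(-32)) = -3 + (-3 + 32) = -3 + 29 = 26)
o = -147/23 (o = -4263*1/667 = -147/23 ≈ -6.3913)
T(A, I) = 4 (T(A, I) = 1 + 3 = 4)
x(k) = 4*k (x(k) = k*4 = 4*k)
√(o + x(m)) = √(-147/23 + 4*26) = √(-147/23 + 104) = √(2245/23) = √51635/23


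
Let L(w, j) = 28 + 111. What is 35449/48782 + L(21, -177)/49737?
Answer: 1769907611/2426270334 ≈ 0.72948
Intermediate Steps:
L(w, j) = 139
35449/48782 + L(21, -177)/49737 = 35449/48782 + 139/49737 = 1769907611/2426270334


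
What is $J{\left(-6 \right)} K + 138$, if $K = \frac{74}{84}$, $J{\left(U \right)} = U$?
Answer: $\frac{929}{7} \approx 132.71$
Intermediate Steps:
$K = \frac{37}{42}$ ($K = 74 \cdot \frac{1}{84} = \frac{37}{42} \approx 0.88095$)
$J{\left(-6 \right)} K + 138 = \left(-6\right) \frac{37}{42} + 138 = - \frac{37}{7} + 138 = \frac{929}{7}$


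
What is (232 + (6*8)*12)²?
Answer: 652864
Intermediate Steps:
(232 + (6*8)*12)² = (232 + 48*12)² = (232 + 576)² = 808² = 652864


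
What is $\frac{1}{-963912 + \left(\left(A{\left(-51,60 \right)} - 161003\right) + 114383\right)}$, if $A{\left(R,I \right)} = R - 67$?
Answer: $- \frac{1}{1010650} \approx -9.8946 \cdot 10^{-7}$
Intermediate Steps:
$A{\left(R,I \right)} = -67 + R$
$\frac{1}{-963912 + \left(\left(A{\left(-51,60 \right)} - 161003\right) + 114383\right)} = \frac{1}{-963912 + \left(\left(\left(-67 - 51\right) - 161003\right) + 114383\right)} = \frac{1}{-963912 + \left(\left(-118 - 161003\right) + 114383\right)} = \frac{1}{-963912 + \left(-161121 + 114383\right)} = \frac{1}{-963912 - 46738} = \frac{1}{-1010650} = - \frac{1}{1010650}$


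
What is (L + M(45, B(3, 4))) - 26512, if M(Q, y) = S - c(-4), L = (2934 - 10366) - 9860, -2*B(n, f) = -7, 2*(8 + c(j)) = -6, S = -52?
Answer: -43845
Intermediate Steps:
c(j) = -11 (c(j) = -8 + (½)*(-6) = -8 - 3 = -11)
B(n, f) = 7/2 (B(n, f) = -½*(-7) = 7/2)
L = -17292 (L = -7432 - 9860 = -17292)
M(Q, y) = -41 (M(Q, y) = -52 - 1*(-11) = -52 + 11 = -41)
(L + M(45, B(3, 4))) - 26512 = (-17292 - 41) - 26512 = -17333 - 26512 = -43845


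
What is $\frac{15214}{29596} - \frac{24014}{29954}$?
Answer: $- \frac{63749547}{221629646} \approx -0.28764$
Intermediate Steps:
$\frac{15214}{29596} - \frac{24014}{29954} = 15214 \cdot \frac{1}{29596} - \frac{12007}{14977} = \frac{7607}{14798} - \frac{12007}{14977} = - \frac{63749547}{221629646}$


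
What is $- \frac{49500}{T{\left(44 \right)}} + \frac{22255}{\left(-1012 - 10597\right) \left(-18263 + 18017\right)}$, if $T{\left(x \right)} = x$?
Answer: $- \frac{3212768495}{2855814} \approx -1125.0$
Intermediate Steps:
$- \frac{49500}{T{\left(44 \right)}} + \frac{22255}{\left(-1012 - 10597\right) \left(-18263 + 18017\right)} = - \frac{49500}{44} + \frac{22255}{\left(-1012 - 10597\right) \left(-18263 + 18017\right)} = \left(-49500\right) \frac{1}{44} + \frac{22255}{\left(-11609\right) \left(-246\right)} = -1125 + \frac{22255}{2855814} = - \frac{3212768495}{2855814}$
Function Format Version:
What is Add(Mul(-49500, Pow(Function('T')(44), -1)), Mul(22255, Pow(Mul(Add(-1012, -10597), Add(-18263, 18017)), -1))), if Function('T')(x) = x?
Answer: Rational(-3212768495, 2855814) ≈ -1125.0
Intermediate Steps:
Add(Mul(-49500, Pow(Function('T')(44), -1)), Mul(22255, Pow(Mul(Add(-1012, -10597), Add(-18263, 18017)), -1))) = Add(Mul(-49500, Pow(44, -1)), Mul(22255, Pow(Mul(Add(-1012, -10597), Add(-18263, 18017)), -1))) = Add(Mul(-49500, Rational(1, 44)), Mul(22255, Pow(Mul(-11609, -246), -1))) = Add(-1125, Mul(22255, Pow(2855814, -1))) = Add(-1125, Mul(22255, Rational(1, 2855814))) = Add(-1125, Rational(22255, 2855814)) = Rational(-3212768495, 2855814)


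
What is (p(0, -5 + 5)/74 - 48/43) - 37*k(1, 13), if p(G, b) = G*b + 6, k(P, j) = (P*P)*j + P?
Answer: -825785/1591 ≈ -519.04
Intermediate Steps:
k(P, j) = P + j*P² (k(P, j) = P²*j + P = j*P² + P = P + j*P²)
p(G, b) = 6 + G*b
(p(0, -5 + 5)/74 - 48/43) - 37*k(1, 13) = ((6 + 0*(-5 + 5))/74 - 48/43) - 37*(1 + 1*13) = ((6 + 0*0)*(1/74) - 48*1/43) - 37*(1 + 13) = ((6 + 0)*(1/74) - 48/43) - 37*14 = (6*(1/74) - 48/43) - 37*14 = (3/37 - 48/43) - 518 = -1647/1591 - 518 = -825785/1591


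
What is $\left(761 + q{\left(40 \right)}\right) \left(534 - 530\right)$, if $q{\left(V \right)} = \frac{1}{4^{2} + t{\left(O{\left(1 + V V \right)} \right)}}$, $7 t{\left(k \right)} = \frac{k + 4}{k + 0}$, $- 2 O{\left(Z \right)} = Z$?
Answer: $\frac{550719648}{180905} \approx 3044.2$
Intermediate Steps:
$O{\left(Z \right)} = - \frac{Z}{2}$
$t{\left(k \right)} = \frac{4 + k}{7 k}$ ($t{\left(k \right)} = \frac{\left(k + 4\right) \frac{1}{k + 0}}{7} = \frac{\left(4 + k\right) \frac{1}{k}}{7} = \frac{\frac{1}{k} \left(4 + k\right)}{7} = \frac{4 + k}{7 k}$)
$q{\left(V \right)} = \frac{1}{16 + \frac{\frac{7}{2} - \frac{V^{2}}{2}}{7 \left(- \frac{1}{2} - \frac{V^{2}}{2}\right)}}$ ($q{\left(V \right)} = \frac{1}{4^{2} + \frac{4 - \frac{1 + V V}{2}}{7 \left(- \frac{1 + V V}{2}\right)}} = \frac{1}{16 + \frac{4 - \frac{1 + V^{2}}{2}}{7 \left(- \frac{1 + V^{2}}{2}\right)}} = \frac{1}{16 + \frac{4 - \left(\frac{1}{2} + \frac{V^{2}}{2}\right)}{7 \left(- \frac{1}{2} - \frac{V^{2}}{2}\right)}} = \frac{1}{16 + \frac{\frac{7}{2} - \frac{V^{2}}{2}}{7 \left(- \frac{1}{2} - \frac{V^{2}}{2}\right)}}$)
$\left(761 + q{\left(40 \right)}\right) \left(534 - 530\right) = \left(761 + \frac{7 \left(1 + 40^{2}\right)}{105 + 113 \cdot 40^{2}}\right) \left(534 - 530\right) = \left(761 + \frac{7 \left(1 + 1600\right)}{105 + 113 \cdot 1600}\right) 4 = \left(761 + 7 \frac{1}{105 + 180800} \cdot 1601\right) 4 = \left(761 + 7 \cdot \frac{1}{180905} \cdot 1601\right) 4 = \left(761 + \frac{11207}{180905}\right) 4 = \frac{137679912}{180905} \cdot 4 = \frac{550719648}{180905}$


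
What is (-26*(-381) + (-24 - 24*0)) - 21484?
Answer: -11602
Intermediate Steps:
(-26*(-381) + (-24 - 24*0)) - 21484 = (9906 + (-24 + 0)) - 21484 = (9906 - 24) - 21484 = 9882 - 21484 = -11602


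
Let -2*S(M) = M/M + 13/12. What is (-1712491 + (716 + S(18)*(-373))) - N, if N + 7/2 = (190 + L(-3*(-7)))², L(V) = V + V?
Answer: -42364967/24 ≈ -1.7652e+6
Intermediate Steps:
S(M) = -25/24 (S(M) = -(M/M + 13/12)/2 = -(1 + 13*(1/12))/2 = -(1 + 13/12)/2 = -½*25/12 = -25/24)
L(V) = 2*V
N = 107641/2 (N = -7/2 + (190 + 2*(-3*(-7)))² = -7/2 + (190 + 2*21)² = -7/2 + (190 + 42)² = -7/2 + 232² = -7/2 + 53824 = 107641/2 ≈ 53821.)
(-1712491 + (716 + S(18)*(-373))) - N = (-1712491 + (716 - 25/24*(-373))) - 1*107641/2 = (-1712491 + (716 + 9325/24)) - 107641/2 = (-1712491 + 26509/24) - 107641/2 = -41073275/24 - 107641/2 = -42364967/24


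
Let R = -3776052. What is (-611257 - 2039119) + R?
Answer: -6426428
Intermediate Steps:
(-611257 - 2039119) + R = (-611257 - 2039119) - 3776052 = -2650376 - 3776052 = -6426428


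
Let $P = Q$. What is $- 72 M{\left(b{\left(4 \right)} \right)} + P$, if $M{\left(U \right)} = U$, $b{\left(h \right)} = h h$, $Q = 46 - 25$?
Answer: $-1131$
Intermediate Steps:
$Q = 21$ ($Q = 46 - 25 = 21$)
$b{\left(h \right)} = h^{2}$
$P = 21$
$- 72 M{\left(b{\left(4 \right)} \right)} + P = - 72 \cdot 4^{2} + 21 = \left(-72\right) 16 + 21 = -1152 + 21 = -1131$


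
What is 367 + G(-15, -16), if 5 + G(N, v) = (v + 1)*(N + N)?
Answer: 812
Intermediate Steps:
G(N, v) = -5 + 2*N*(1 + v) (G(N, v) = -5 + (v + 1)*(N + N) = -5 + (1 + v)*(2*N) = -5 + 2*N*(1 + v))
367 + G(-15, -16) = 367 + (-5 + 2*(-15) + 2*(-15)*(-16)) = 367 + (-5 - 30 + 480) = 367 + 445 = 812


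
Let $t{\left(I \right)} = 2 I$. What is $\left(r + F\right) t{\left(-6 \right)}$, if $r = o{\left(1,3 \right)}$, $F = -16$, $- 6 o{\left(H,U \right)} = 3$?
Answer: $198$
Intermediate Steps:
$o{\left(H,U \right)} = - \frac{1}{2}$ ($o{\left(H,U \right)} = \left(- \frac{1}{6}\right) 3 = - \frac{1}{2}$)
$r = - \frac{1}{2} \approx -0.5$
$\left(r + F\right) t{\left(-6 \right)} = \left(- \frac{1}{2} - 16\right) 2 \left(-6\right) = \left(- \frac{33}{2}\right) \left(-12\right) = 198$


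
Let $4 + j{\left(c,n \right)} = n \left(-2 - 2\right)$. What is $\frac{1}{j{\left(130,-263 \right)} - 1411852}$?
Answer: $- \frac{1}{1410804} \approx -7.0882 \cdot 10^{-7}$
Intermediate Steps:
$j{\left(c,n \right)} = -4 - 4 n$ ($j{\left(c,n \right)} = -4 + n \left(-2 - 2\right) = -4 + n \left(-4\right) = -4 - 4 n$)
$\frac{1}{j{\left(130,-263 \right)} - 1411852} = \frac{1}{\left(-4 - -1052\right) - 1411852} = \frac{1}{\left(-4 + 1052\right) - 1411852} = \frac{1}{1048 - 1411852} = \frac{1}{-1410804} = - \frac{1}{1410804}$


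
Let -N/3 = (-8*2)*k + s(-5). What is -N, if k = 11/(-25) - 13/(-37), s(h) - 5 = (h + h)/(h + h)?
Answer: 20586/925 ≈ 22.255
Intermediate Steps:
s(h) = 6 (s(h) = 5 + (h + h)/(h + h) = 5 + (2*h)/((2*h)) = 5 + (2*h)*(1/(2*h)) = 5 + 1 = 6)
k = -82/925 (k = 11*(-1/25) - 13*(-1/37) = -11/25 + 13/37 = -82/925 ≈ -0.088649)
N = -20586/925 (N = -3*(-8*2*(-82/925) + 6) = -3*(-16*(-82/925) + 6) = -3*(1312/925 + 6) = -3*6862/925 = -20586/925 ≈ -22.255)
-N = -1*(-20586/925) = 20586/925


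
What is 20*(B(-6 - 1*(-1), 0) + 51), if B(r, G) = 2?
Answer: 1060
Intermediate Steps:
20*(B(-6 - 1*(-1), 0) + 51) = 20*(2 + 51) = 20*53 = 1060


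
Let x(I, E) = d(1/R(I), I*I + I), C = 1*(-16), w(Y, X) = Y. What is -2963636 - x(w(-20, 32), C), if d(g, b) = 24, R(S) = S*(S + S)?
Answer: -2963660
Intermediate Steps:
R(S) = 2*S² (R(S) = S*(2*S) = 2*S²)
C = -16
x(I, E) = 24
-2963636 - x(w(-20, 32), C) = -2963636 - 1*24 = -2963636 - 24 = -2963660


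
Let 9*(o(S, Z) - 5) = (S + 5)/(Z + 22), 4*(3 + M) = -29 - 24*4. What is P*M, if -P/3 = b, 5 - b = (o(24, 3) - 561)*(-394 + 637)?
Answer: 693982131/50 ≈ 1.3880e+7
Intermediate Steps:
M = -137/4 (M = -3 + (-29 - 24*4)/4 = -3 + (-29 - 96)/4 = -3 + (¼)*(-125) = -3 - 125/4 = -137/4 ≈ -34.250)
o(S, Z) = 5 + (5 + S)/(9*(22 + Z)) (o(S, Z) = 5 + ((S + 5)/(Z + 22))/9 = 5 + ((5 + S)/(22 + Z))/9 = 5 + (5 + S)/(9*(22 + Z)))
b = 3377042/25 (b = 5 - ((995 + 24 + 45*3)/(9*(22 + 3)) - 561)*(-394 + 637) = 5 - ((⅑)*(995 + 24 + 135)/25 - 561)*243 = 5 - ((⅑)*(1/25)*1154 - 561)*243 = 5 - (1154/225 - 561)*243 = 5 - (-125071)*243/225 = 5 - 1*(-3376917/25) = 5 + 3376917/25 = 3377042/25 ≈ 1.3508e+5)
P = -10131126/25 (P = -3*3377042/25 = -10131126/25 ≈ -4.0525e+5)
P*M = -10131126/25*(-137/4) = 693982131/50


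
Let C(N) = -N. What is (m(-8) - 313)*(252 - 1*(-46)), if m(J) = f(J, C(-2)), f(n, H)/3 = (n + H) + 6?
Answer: -93274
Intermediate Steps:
f(n, H) = 18 + 3*H + 3*n (f(n, H) = 3*((n + H) + 6) = 3*((H + n) + 6) = 3*(6 + H + n) = 18 + 3*H + 3*n)
m(J) = 24 + 3*J (m(J) = 18 + 3*(-1*(-2)) + 3*J = 18 + 3*2 + 3*J = 18 + 6 + 3*J = 24 + 3*J)
(m(-8) - 313)*(252 - 1*(-46)) = ((24 + 3*(-8)) - 313)*(252 - 1*(-46)) = ((24 - 24) - 313)*(252 + 46) = (0 - 313)*298 = -313*298 = -93274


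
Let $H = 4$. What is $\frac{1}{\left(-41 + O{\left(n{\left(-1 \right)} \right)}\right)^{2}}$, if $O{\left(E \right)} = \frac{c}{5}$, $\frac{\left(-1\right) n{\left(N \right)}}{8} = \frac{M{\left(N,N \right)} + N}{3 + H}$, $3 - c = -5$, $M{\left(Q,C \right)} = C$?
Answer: $\frac{25}{38809} \approx 0.00064418$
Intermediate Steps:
$c = 8$ ($c = 3 - -5 = 3 + 5 = 8$)
$n{\left(N \right)} = - \frac{16 N}{7}$ ($n{\left(N \right)} = - 8 \frac{N + N}{3 + 4} = - 8 \frac{2 N}{7} = - \frac{16 N}{7}$)
$O{\left(E \right)} = \frac{8}{5}$
$\frac{1}{\left(-41 + O{\left(n{\left(-1 \right)} \right)}\right)^{2}} = \frac{1}{\left(-41 + \frac{8}{5}\right)^{2}} = \frac{1}{\left(- \frac{197}{5}\right)^{2}} = \frac{1}{\frac{38809}{25}} = \frac{25}{38809}$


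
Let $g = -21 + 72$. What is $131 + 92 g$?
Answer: $4823$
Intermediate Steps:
$g = 51$
$131 + 92 g = 131 + 92 \cdot 51 = 131 + 4692 = 4823$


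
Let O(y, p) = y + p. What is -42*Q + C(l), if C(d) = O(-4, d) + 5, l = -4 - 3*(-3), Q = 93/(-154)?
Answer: 345/11 ≈ 31.364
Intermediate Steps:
O(y, p) = p + y
Q = -93/154 (Q = 93*(-1/154) = -93/154 ≈ -0.60390)
l = 5 (l = -4 + 9 = 5)
C(d) = 1 + d (C(d) = (d - 4) + 5 = (-4 + d) + 5 = 1 + d)
-42*Q + C(l) = -42*(-93/154) + (1 + 5) = 279/11 + 6 = 345/11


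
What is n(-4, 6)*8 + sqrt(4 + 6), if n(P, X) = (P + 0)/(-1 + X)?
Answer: -32/5 + sqrt(10) ≈ -3.2377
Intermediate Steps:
n(P, X) = P/(-1 + X)
n(-4, 6)*8 + sqrt(4 + 6) = -4/(-1 + 6)*8 + sqrt(4 + 6) = -4/5*8 + sqrt(10) = -32/5 + sqrt(10)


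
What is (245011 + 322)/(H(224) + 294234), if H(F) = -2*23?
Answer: 245333/294188 ≈ 0.83393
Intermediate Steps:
H(F) = -46
(245011 + 322)/(H(224) + 294234) = (245011 + 322)/(-46 + 294234) = 245333/294188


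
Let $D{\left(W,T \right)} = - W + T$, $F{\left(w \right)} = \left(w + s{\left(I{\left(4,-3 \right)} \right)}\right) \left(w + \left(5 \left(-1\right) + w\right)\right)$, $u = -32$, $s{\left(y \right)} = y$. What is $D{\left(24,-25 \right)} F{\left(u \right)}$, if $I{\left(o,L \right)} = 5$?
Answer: $-91287$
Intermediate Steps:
$F{\left(w \right)} = \left(-5 + 2 w\right) \left(5 + w\right)$ ($F{\left(w \right)} = \left(w + 5\right) \left(w + \left(5 \left(-1\right) + w\right)\right) = \left(5 + w\right) \left(w + \left(-5 + w\right)\right) = \left(5 + w\right) \left(-5 + 2 w\right) = \left(-5 + 2 w\right) \left(5 + w\right)$)
$D{\left(W,T \right)} = T - W$
$D{\left(24,-25 \right)} F{\left(u \right)} = \left(-25 - 24\right) \left(-25 + 2 \left(-32\right)^{2} + 5 \left(-32\right)\right) = \left(-25 - 24\right) \left(-25 + 2 \cdot 1024 - 160\right) = - 49 \left(-25 + 2048 - 160\right) = \left(-49\right) 1863 = -91287$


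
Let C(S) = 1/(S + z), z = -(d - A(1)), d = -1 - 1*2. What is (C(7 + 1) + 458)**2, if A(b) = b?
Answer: 30217009/144 ≈ 2.0984e+5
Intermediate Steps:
d = -3 (d = -1 - 2 = -3)
z = 4 (z = -(-3 - 1*1) = -(-3 - 1) = -1*(-4) = 4)
C(S) = 1/(4 + S) (C(S) = 1/(S + 4) = 1/(4 + S))
(C(7 + 1) + 458)**2 = (1/(4 + (7 + 1)) + 458)**2 = (1/(4 + 8) + 458)**2 = (1/12 + 458)**2 = (5497/12)**2 = 30217009/144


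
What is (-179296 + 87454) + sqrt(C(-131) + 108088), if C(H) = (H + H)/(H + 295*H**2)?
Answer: -91842 + 11*sqrt(333500328470)/19322 ≈ -91513.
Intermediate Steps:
C(H) = 2*H/(H + 295*H**2) (C(H) = (2*H)/(H + 295*H**2) = 2*H/(H + 295*H**2))
(-179296 + 87454) + sqrt(C(-131) + 108088) = (-179296 + 87454) + sqrt(2/(1 + 295*(-131)) + 108088) = -91842 + sqrt(2/(1 - 38645) + 108088) = -91842 + sqrt(2/(-38644) + 108088) = -91842 + sqrt(2*(-1/38644) + 108088) = -91842 + sqrt(-1/19322 + 108088) = -91842 + sqrt(2088476335/19322) = -91842 + 11*sqrt(333500328470)/19322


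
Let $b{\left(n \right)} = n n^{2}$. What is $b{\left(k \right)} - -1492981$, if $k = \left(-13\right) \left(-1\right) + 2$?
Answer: $1496356$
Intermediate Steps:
$k = 15$ ($k = 13 + 2 = 15$)
$b{\left(n \right)} = n^{3}$
$b{\left(k \right)} - -1492981 = 15^{3} - -1492981 = 3375 + 1492981 = 1496356$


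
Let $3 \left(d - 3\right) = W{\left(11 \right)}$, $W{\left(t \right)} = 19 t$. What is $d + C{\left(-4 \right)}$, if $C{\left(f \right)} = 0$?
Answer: $\frac{218}{3} \approx 72.667$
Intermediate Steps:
$d = \frac{218}{3}$ ($d = 3 + \frac{19 \cdot 11}{3} = 3 + \frac{1}{3} \cdot 209 = 3 + \frac{209}{3} = \frac{218}{3} \approx 72.667$)
$d + C{\left(-4 \right)} = \frac{218}{3} + 0 = \frac{218}{3}$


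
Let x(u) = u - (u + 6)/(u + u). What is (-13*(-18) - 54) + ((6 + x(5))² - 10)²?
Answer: 79257601/10000 ≈ 7925.8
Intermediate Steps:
x(u) = u - (6 + u)/(2*u)
(-13*(-18) - 54) + ((6 + x(5))² - 10)² = (-13*(-18) - 54) + ((6 + (-½ + 5 - 3/5))² - 10)² = (234 - 54) + ((6 + (-½ + 5 - 3*⅕))² - 10)² = 180 + ((6 + (-½ + 5 - ⅗))² - 10)² = 180 + ((6 + 39/10)² - 10)² = 180 + ((99/10)² - 10)² = 180 + (9801/100 - 10)² = 180 + (8801/100)² = 180 + 77457601/10000 = 79257601/10000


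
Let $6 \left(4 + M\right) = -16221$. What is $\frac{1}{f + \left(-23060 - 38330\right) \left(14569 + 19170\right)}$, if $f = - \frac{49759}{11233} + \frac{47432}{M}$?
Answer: $- \frac{60826695}{125986515380373247} \approx -4.828 \cdot 10^{-10}$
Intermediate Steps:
$M = - \frac{5415}{2}$ ($M = -4 + \frac{1}{6} \left(-16221\right) = -4 - \frac{5407}{2} = - \frac{5415}{2} \approx -2707.5$)
$f = - \frac{1335052297}{60826695}$ ($f = - \frac{49759}{11233} + \frac{47432}{- \frac{5415}{2}} = \left(-49759\right) \frac{1}{11233} + 47432 \left(- \frac{2}{5415}\right) = - \frac{49759}{11233} - \frac{94864}{5415} = - \frac{1335052297}{60826695} \approx -21.948$)
$\frac{1}{f + \left(-23060 - 38330\right) \left(14569 + 19170\right)} = \frac{1}{- \frac{1335052297}{60826695} + \left(-23060 - 38330\right) \left(14569 + 19170\right)} = \frac{1}{- \frac{1335052297}{60826695} - 2071237210} = \frac{1}{- \frac{125986515380373247}{60826695}} = - \frac{60826695}{125986515380373247}$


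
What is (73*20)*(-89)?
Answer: -129940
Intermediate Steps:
(73*20)*(-89) = 1460*(-89) = -129940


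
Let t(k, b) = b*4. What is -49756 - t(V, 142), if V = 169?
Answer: -50324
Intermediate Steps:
t(k, b) = 4*b
-49756 - t(V, 142) = -49756 - 4*142 = -49756 - 1*568 = -49756 - 568 = -50324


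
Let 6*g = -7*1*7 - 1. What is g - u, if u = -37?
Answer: 86/3 ≈ 28.667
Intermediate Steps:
g = -25/3 (g = (-7*1*7 - 1)/6 = (-7*7 - 1)/6 = (-49 - 1)/6 = (⅙)*(-50) = -25/3 ≈ -8.3333)
g - u = -25/3 - 1*(-37) = -25/3 + 37 = 86/3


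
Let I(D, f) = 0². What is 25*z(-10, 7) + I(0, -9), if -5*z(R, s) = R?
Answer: 50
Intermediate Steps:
z(R, s) = -R/5
I(D, f) = 0
25*z(-10, 7) + I(0, -9) = 25*(-⅕*(-10)) + 0 = 25*2 + 0 = 50 + 0 = 50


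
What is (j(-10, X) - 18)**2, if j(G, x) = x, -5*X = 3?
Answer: 8649/25 ≈ 345.96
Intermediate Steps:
X = -3/5 (X = -1/5*3 = -3/5 ≈ -0.60000)
(j(-10, X) - 18)**2 = (-3/5 - 18)**2 = (-93/5)**2 = 8649/25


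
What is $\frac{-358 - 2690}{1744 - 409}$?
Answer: $- \frac{1016}{445} \approx -2.2831$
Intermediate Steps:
$\frac{-358 - 2690}{1744 - 409} = - \frac{3048}{1335} = \left(-3048\right) \frac{1}{1335} = - \frac{1016}{445}$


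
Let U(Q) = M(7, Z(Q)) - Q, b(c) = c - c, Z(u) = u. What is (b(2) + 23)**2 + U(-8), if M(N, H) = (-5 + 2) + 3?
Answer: 537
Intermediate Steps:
b(c) = 0
M(N, H) = 0 (M(N, H) = -3 + 3 = 0)
U(Q) = -Q (U(Q) = 0 - Q = -Q)
(b(2) + 23)**2 + U(-8) = (0 + 23)**2 - 1*(-8) = 23**2 + 8 = 529 + 8 = 537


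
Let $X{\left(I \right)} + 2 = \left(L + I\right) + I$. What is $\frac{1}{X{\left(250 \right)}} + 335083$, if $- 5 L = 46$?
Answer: $\frac{818942857}{2444} \approx 3.3508 \cdot 10^{5}$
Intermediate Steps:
$L = - \frac{46}{5}$ ($L = \left(- \frac{1}{5}\right) 46 = - \frac{46}{5} \approx -9.2$)
$X{\left(I \right)} = - \frac{56}{5} + 2 I$ ($X{\left(I \right)} = -2 + \left(\left(- \frac{46}{5} + I\right) + I\right) = -2 + \left(- \frac{46}{5} + 2 I\right) = - \frac{56}{5} + 2 I$)
$\frac{1}{X{\left(250 \right)}} + 335083 = \frac{1}{- \frac{56}{5} + 2 \cdot 250} + 335083 = \frac{1}{- \frac{56}{5} + 500} + 335083 = \frac{1}{\frac{2444}{5}} + 335083 = \frac{5}{2444} + 335083 = \frac{818942857}{2444}$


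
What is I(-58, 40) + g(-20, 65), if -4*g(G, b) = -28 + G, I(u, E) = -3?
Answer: 9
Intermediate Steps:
g(G, b) = 7 - G/4 (g(G, b) = -(-28 + G)/4 = 7 - G/4)
I(-58, 40) + g(-20, 65) = -3 + (7 - ¼*(-20)) = -3 + (7 + 5) = -3 + 12 = 9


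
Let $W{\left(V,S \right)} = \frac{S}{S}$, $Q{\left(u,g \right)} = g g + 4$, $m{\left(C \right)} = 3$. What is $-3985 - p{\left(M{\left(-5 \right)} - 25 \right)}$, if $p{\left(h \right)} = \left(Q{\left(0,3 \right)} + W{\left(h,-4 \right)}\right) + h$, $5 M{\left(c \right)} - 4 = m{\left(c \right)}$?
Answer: $- \frac{19877}{5} \approx -3975.4$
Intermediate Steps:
$Q{\left(u,g \right)} = 4 + g^{2}$ ($Q{\left(u,g \right)} = g^{2} + 4 = 4 + g^{2}$)
$W{\left(V,S \right)} = 1$
$M{\left(c \right)} = \frac{7}{5}$ ($M{\left(c \right)} = \frac{4}{5} + \frac{1}{5} \cdot 3 = \frac{4}{5} + \frac{3}{5} = \frac{7}{5}$)
$p{\left(h \right)} = 14 + h$ ($p{\left(h \right)} = \left(\left(4 + 3^{2}\right) + 1\right) + h = \left(\left(4 + 9\right) + 1\right) + h = \left(13 + 1\right) + h = 14 + h$)
$-3985 - p{\left(M{\left(-5 \right)} - 25 \right)} = -3985 - \left(14 + \left(\frac{7}{5} - 25\right)\right) = -3985 - \left(14 - \frac{118}{5}\right) = -3985 - - \frac{48}{5} = -3985 + \frac{48}{5} = - \frac{19877}{5}$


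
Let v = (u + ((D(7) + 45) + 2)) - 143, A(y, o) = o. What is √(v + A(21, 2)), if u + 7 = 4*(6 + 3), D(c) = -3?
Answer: 2*I*√17 ≈ 8.2462*I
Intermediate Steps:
u = 29 (u = -7 + 4*(6 + 3) = -7 + 4*9 = -7 + 36 = 29)
v = -70 (v = (29 + ((-3 + 45) + 2)) - 143 = (29 + (42 + 2)) - 143 = (29 + 44) - 143 = 73 - 143 = -70)
√(v + A(21, 2)) = √(-70 + 2) = √(-68) = 2*I*√17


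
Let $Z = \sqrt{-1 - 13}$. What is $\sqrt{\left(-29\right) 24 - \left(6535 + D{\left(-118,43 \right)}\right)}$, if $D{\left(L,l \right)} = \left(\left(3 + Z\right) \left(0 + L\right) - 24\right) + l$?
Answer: $\sqrt{-6896 + 118 i \sqrt{14}} \approx 2.657 + 83.085 i$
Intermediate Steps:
$Z = i \sqrt{14}$ ($Z = \sqrt{-14} = i \sqrt{14} \approx 3.7417 i$)
$D{\left(L,l \right)} = -24 + l + L \left(3 + i \sqrt{14}\right)$ ($D{\left(L,l \right)} = \left(\left(3 + i \sqrt{14}\right) \left(0 + L\right) - 24\right) + l = \left(\left(3 + i \sqrt{14}\right) L - 24\right) + l = \left(L \left(3 + i \sqrt{14}\right) - 24\right) + l = \left(-24 + L \left(3 + i \sqrt{14}\right)\right) + l = -24 + l + L \left(3 + i \sqrt{14}\right)$)
$\sqrt{\left(-29\right) 24 - \left(6535 + D{\left(-118,43 \right)}\right)} = \sqrt{\left(-29\right) 24 - \left(6554 - 354 + i \left(-118\right) \sqrt{14}\right)} = \sqrt{-696 - \left(6200 - 118 i \sqrt{14}\right)} = \sqrt{-6896 + 118 i \sqrt{14}}$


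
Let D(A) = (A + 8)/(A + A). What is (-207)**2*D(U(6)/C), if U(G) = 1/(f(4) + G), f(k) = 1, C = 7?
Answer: 16839657/2 ≈ 8.4198e+6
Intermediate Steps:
U(G) = 1/(1 + G)
D(A) = (8 + A)/(2*A) (D(A) = (8 + A)/((2*A)) = (8 + A)*(1/(2*A)) = (8 + A)/(2*A))
(-207)**2*D(U(6)/C) = (-207)**2*((8 + 1/((1 + 6)*7))/(2*((1/((1 + 6)*7))))) = 42849*((8 + (1/7)/7)/(2*(((1/7)/7)))) = 42849*((8 + (1/7)*(1/7))/(2*(((1/7)*(1/7))))) = 42849*((8 + 1/49)/(2*(1/49))) = 42849*((1/2)*49*(393/49)) = 42849*(393/2) = 16839657/2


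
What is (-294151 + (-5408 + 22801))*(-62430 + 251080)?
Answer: -52210396700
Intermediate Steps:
(-294151 + (-5408 + 22801))*(-62430 + 251080) = (-294151 + 17393)*188650 = -276758*188650 = -52210396700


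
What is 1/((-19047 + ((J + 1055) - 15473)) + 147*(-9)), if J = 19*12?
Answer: -1/34560 ≈ -2.8935e-5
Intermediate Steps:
J = 228
1/((-19047 + ((J + 1055) - 15473)) + 147*(-9)) = 1/((-19047 + ((228 + 1055) - 15473)) + 147*(-9)) = 1/((-19047 + (1283 - 15473)) - 1323) = 1/((-19047 - 14190) - 1323) = 1/(-33237 - 1323) = 1/(-34560) = -1/34560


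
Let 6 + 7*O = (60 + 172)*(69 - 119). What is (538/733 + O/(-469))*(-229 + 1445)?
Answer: 1784645376/343777 ≈ 5191.3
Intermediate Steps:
O = -1658 (O = -6/7 + ((60 + 172)*(69 - 119))/7 = -6/7 + (232*(-50))/7 = -6/7 + (1/7)*(-11600) = -6/7 - 11600/7 = -1658)
(538/733 + O/(-469))*(-229 + 1445) = (538/733 - 1658/(-469))*(-229 + 1445) = (538*(1/733) - 1658*(-1/469))*1216 = (538/733 + 1658/469)*1216 = (1467636/343777)*1216 = 1784645376/343777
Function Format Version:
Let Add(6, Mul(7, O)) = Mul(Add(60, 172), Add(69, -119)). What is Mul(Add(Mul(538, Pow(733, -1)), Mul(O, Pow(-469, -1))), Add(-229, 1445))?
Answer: Rational(1784645376, 343777) ≈ 5191.3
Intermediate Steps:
O = -1658 (O = Add(Rational(-6, 7), Mul(Rational(1, 7), Mul(Add(60, 172), Add(69, -119)))) = Add(Rational(-6, 7), Mul(Rational(1, 7), Mul(232, -50))) = Add(Rational(-6, 7), Mul(Rational(1, 7), -11600)) = Add(Rational(-6, 7), Rational(-11600, 7)) = -1658)
Mul(Add(Mul(538, Pow(733, -1)), Mul(O, Pow(-469, -1))), Add(-229, 1445)) = Mul(Add(Mul(538, Pow(733, -1)), Mul(-1658, Pow(-469, -1))), Add(-229, 1445)) = Mul(Add(Mul(538, Rational(1, 733)), Mul(-1658, Rational(-1, 469))), 1216) = Mul(Add(Rational(538, 733), Rational(1658, 469)), 1216) = Mul(Rational(1467636, 343777), 1216) = Rational(1784645376, 343777)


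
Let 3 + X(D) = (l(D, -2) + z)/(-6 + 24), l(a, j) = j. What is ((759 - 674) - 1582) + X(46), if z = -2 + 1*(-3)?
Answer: -27007/18 ≈ -1500.4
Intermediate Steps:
z = -5 (z = -2 - 3 = -5)
X(D) = -61/18 (X(D) = -3 + (-2 - 5)/(-6 + 24) = -3 - 7/18 = -61/18)
((759 - 674) - 1582) + X(46) = ((759 - 674) - 1582) - 61/18 = (85 - 1582) - 61/18 = -1497 - 61/18 = -27007/18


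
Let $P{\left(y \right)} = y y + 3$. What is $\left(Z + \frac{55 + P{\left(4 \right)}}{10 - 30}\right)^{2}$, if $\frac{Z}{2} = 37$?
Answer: $\frac{494209}{100} \approx 4942.1$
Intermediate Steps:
$P{\left(y \right)} = 3 + y^{2}$ ($P{\left(y \right)} = y^{2} + 3 = 3 + y^{2}$)
$Z = 74$ ($Z = 2 \cdot 37 = 74$)
$\left(Z + \frac{55 + P{\left(4 \right)}}{10 - 30}\right)^{2} = \left(74 + \frac{55 + \left(3 + 4^{2}\right)}{10 - 30}\right)^{2} = \left(74 + \frac{55 + \left(3 + 16\right)}{-20}\right)^{2} = \left(74 + \left(55 + 19\right) \left(- \frac{1}{20}\right)\right)^{2} = \left(74 + 74 \left(- \frac{1}{20}\right)\right)^{2} = \left(74 - \frac{37}{10}\right)^{2} = \left(\frac{703}{10}\right)^{2} = \frac{494209}{100}$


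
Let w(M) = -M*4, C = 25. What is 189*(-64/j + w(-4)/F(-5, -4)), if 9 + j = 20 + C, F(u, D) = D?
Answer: -1092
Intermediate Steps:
j = 36 (j = -9 + (20 + 25) = -9 + 45 = 36)
w(M) = -4*M
189*(-64/j + w(-4)/F(-5, -4)) = 189*(-64/36 - 4*(-4)/(-4)) = 189*(-64*1/36 + 16*(-¼)) = 189*(-16/9 - 4) = 189*(-52/9) = -1092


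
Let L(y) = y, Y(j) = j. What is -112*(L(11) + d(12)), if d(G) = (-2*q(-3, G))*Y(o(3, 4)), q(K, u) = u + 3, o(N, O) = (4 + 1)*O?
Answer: 65968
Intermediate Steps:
o(N, O) = 5*O
q(K, u) = 3 + u
d(G) = -120 - 40*G (d(G) = (-2*(3 + G))*(5*4) = (-6 - 2*G)*20 = -120 - 40*G)
-112*(L(11) + d(12)) = -112*(11 + (-120 - 40*12)) = -112*(11 + (-120 - 480)) = -112*(11 - 600) = -112*(-589) = 65968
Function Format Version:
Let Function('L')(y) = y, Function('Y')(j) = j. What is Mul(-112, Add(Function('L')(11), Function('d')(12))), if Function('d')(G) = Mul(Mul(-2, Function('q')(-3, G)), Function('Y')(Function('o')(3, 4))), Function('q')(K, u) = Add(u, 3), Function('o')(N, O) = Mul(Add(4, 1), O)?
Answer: 65968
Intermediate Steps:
Function('o')(N, O) = Mul(5, O)
Function('q')(K, u) = Add(3, u)
Function('d')(G) = Add(-120, Mul(-40, G)) (Function('d')(G) = Mul(Mul(-2, Add(3, G)), Mul(5, 4)) = Mul(Add(-6, Mul(-2, G)), 20) = Add(-120, Mul(-40, G)))
Mul(-112, Add(Function('L')(11), Function('d')(12))) = Mul(-112, Add(11, Add(-120, Mul(-40, 12)))) = Mul(-112, Add(11, Add(-120, -480))) = Mul(-112, Add(11, -600)) = Mul(-112, -589) = 65968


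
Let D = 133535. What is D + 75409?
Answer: 208944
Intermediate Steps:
D + 75409 = 133535 + 75409 = 208944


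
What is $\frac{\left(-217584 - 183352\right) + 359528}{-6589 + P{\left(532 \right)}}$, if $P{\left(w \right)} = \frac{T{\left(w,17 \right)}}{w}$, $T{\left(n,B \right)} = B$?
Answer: $\frac{22029056}{3505331} \approx 6.2844$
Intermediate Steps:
$P{\left(w \right)} = \frac{17}{w}$
$\frac{\left(-217584 - 183352\right) + 359528}{-6589 + P{\left(532 \right)}} = \frac{\left(-217584 - 183352\right) + 359528}{-6589 + \frac{17}{532}} = \frac{-400936 + 359528}{-6589 + 17 \cdot \frac{1}{532}} = - \frac{41408}{-6589 + \frac{17}{532}} = - \frac{41408}{- \frac{3505331}{532}} = \left(-41408\right) \left(- \frac{532}{3505331}\right) = \frac{22029056}{3505331}$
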